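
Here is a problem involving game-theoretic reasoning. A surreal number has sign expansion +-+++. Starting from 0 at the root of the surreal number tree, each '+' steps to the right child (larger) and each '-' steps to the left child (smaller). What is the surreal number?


Sign expansion: +-+++
Rule: track bounds (lo, hi), initially (-inf, +inf). On '+', the current value becomes lo and we move to the simplest number in (value, hi): value + 1 if hi = +inf, otherwise the midpoint (value + hi)/2. On '-', the current value becomes hi and we move to value - 1 if lo = -inf, otherwise the midpoint (lo + value)/2.
Start at 0.
Step 1: sign = +, move right. Bounds: (0, +inf). Value = 1
Step 2: sign = -, move left. Bounds: (0, 1). Value = 1/2
Step 3: sign = +, move right. Bounds: (1/2, 1). Value = 3/4
Step 4: sign = +, move right. Bounds: (3/4, 1). Value = 7/8
Step 5: sign = +, move right. Bounds: (7/8, 1). Value = 15/16
The surreal number with sign expansion +-+++ is 15/16.

15/16


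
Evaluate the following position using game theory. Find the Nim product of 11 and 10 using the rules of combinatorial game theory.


Nim multiplication is bilinear over XOR: (u XOR v) * w = (u*w) XOR (v*w).
So we split each operand into its bit components and XOR the pairwise Nim products.
11 = 1 + 2 + 8 (as XOR of powers of 2).
10 = 2 + 8 (as XOR of powers of 2).
Using the standard Nim-product table on single bits:
  2*2 = 3,   2*4 = 8,   2*8 = 12,
  4*4 = 6,   4*8 = 11,  8*8 = 13,
and  1*x = x (identity), k*l = l*k (commutative).
Pairwise Nim products:
  1 * 2 = 2
  1 * 8 = 8
  2 * 2 = 3
  2 * 8 = 12
  8 * 2 = 12
  8 * 8 = 13
XOR them: 2 XOR 8 XOR 3 XOR 12 XOR 12 XOR 13 = 4.
Result: 11 * 10 = 4 (in Nim).

4


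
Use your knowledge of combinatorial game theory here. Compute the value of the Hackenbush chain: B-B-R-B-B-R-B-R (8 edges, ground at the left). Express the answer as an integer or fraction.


Edges (from ground): B-B-R-B-B-R-B-R
By Berlekamp's sign-expansion rule, a Blue-Red Hackenbush stalk has the value of the surreal number whose sign sequence is the edge sequence with B -> + and R -> -.
Sign sequence: ++-++-+-
Trace the sign expansion in the surreal number tree, starting from 0:
Edge 1: B (sign +) -> bounds (0, +inf), value = 1
Edge 2: B (sign +) -> bounds (1, +inf), value = 2
Edge 3: R (sign -) -> bounds (1, 2), value = 3/2
Edge 4: B (sign +) -> bounds (3/2, 2), value = 7/4
Edge 5: B (sign +) -> bounds (7/4, 2), value = 15/8
Edge 6: R (sign -) -> bounds (7/4, 15/8), value = 29/16
Edge 7: B (sign +) -> bounds (29/16, 15/8), value = 59/32
Edge 8: R (sign -) -> bounds (29/16, 59/32), value = 117/64
Game value = 117/64

117/64


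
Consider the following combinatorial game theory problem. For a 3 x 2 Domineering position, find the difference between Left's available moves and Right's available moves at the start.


Board is 3 x 2 (rows x cols).
Left (vertical) placements: (rows-1) * cols = 2 * 2 = 4
Right (horizontal) placements: rows * (cols-1) = 3 * 1 = 3
Advantage = Left - Right = 4 - 3 = 1

1


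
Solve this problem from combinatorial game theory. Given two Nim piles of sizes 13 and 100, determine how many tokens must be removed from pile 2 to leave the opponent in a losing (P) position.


Piles: 13 and 100
Current XOR: 13 XOR 100 = 105 (non-zero, so this is an N-position).
To make the XOR zero, we need to find a move that balances the piles.
For pile 2 (size 100): target = 100 XOR 105 = 13
We reduce pile 2 from 100 to 13.
Tokens removed: 100 - 13 = 87
Verification: 13 XOR 13 = 0

87


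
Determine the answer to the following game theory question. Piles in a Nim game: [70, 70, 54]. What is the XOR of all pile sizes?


We need the XOR (exclusive or) of all pile sizes.
After XOR-ing pile 1 (size 70): 0 XOR 70 = 70
After XOR-ing pile 2 (size 70): 70 XOR 70 = 0
After XOR-ing pile 3 (size 54): 0 XOR 54 = 54
The Nim-value of this position is 54.

54


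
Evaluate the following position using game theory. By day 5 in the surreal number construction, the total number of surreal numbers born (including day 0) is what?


Day 0: {|} = 0 is born. Count = 1.
Day n: the number of surreal numbers born by day n is 2^(n+1) - 1.
By day 0: 2^1 - 1 = 1
By day 1: 2^2 - 1 = 3
By day 2: 2^3 - 1 = 7
By day 3: 2^4 - 1 = 15
By day 4: 2^5 - 1 = 31
By day 5: 2^6 - 1 = 63
By day 5: 63 surreal numbers.

63


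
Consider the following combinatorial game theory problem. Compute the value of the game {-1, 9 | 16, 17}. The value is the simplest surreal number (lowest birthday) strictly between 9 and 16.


Left options: {-1, 9}, max = 9
Right options: {16, 17}, min = 16
All options are numbers and max(Left) < min(Right), so by the simplicity theorem the value is the simplest (earliest-born) number strictly between 9 and 16.
Integers 10 through 15 all lie strictly between 9 and 16.
Among integers, the simplest (lowest birthday = smallest |n|; 0 is born on day 0, +-n on day n) is 10.
No non-integer in the interval can be simpler: if x is a non-integer in the interval, then floor(x) or ceil(x) also lies in the interval (the interval contains an integer), and both are proper prefixes of x's sign expansion, i.e. born earlier. So the game value is 10.
Game value = 10

10


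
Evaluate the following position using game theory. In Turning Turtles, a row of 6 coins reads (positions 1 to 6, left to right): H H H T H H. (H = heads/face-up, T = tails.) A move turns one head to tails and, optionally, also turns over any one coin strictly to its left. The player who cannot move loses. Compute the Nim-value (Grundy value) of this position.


Coins: H H H T H H
Key fact: a single head at position k behaves exactly like a Nim heap of size k (turning it to T and optionally flipping a coin at j < k corresponds to moving the heap from k to j, or to 0), and heads combine as a disjunctive sum (two heads at the same place would cancel, matching j XOR j = 0). So the Nim-value is the XOR of the 1-indexed positions of the heads.
Face-up positions (1-indexed): [1, 2, 3, 5, 6]
XOR 0 with 1: 0 XOR 1 = 1
XOR 1 with 2: 1 XOR 2 = 3
XOR 3 with 3: 3 XOR 3 = 0
XOR 0 with 5: 0 XOR 5 = 5
XOR 5 with 6: 5 XOR 6 = 3
Nim-value = 3

3


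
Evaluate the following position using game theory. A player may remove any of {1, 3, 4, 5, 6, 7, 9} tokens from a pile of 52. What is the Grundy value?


The subtraction set is S = {1, 3, 4, 5, 6, 7, 9}.
G(k) = mex{ G(k - s) : s in S, s <= k }. We compute iteratively: G(0) = 0.
G(1) = mex({0}) = 1
G(2) = mex({1}) = 0
G(3) = mex({0}) = 1
G(4) = mex({0, 1}) = 2
G(5) = mex({0, 1, 2}) = 3
G(6) = mex({0, 1, 3}) = 2
G(7) = mex({0, 1, 2}) = 3
G(8) = mex({0, 1, 2, 3}) = 4
G(9) = mex({0, 1, 2, 3, 4}) = 5
G(10) = mex({1, 2, 3, 5}) = 0
G(11) = mex({0, 2, 3, 4}) = 1
G(12) = mex({1, 2, 3, 4, 5}) = 0
G(13) = mex({0, 2, 3, 4, 5}) = 1
G(14) = mex({0, 1, 3, 4, 5}) = 2
G(15) = mex({0, 1, 2, 4, 5}) = 3
G(16) = mex({0, 1, 3, 5}) = 2
G(17) = mex({0, 1, 2, 4}) = 3
G(18) = mex({0, 1, 2, 3, 5}) = 4
Observe that G(10)..G(18) = 0, 1, 0, 1, 2, 3, 2, 3, 4 repeats G(0)..G(8) = 0, 1, 0, 1, 2, 3, 2, 3, 4.
For k >= max(S) = 9, G(k) is determined by the previous 9 values G(k-9)..G(k-1); a window of 9 consecutive values has recurred shifted by 10, so by induction G(k + 10) = G(k) for all k >= 0: the sequence is periodic from the start with period 10.
One period: G(0..9) = 0, 1, 0, 1, 2, 3, 2, 3, 4, 5.
52 mod 10 = 2, so G(52) = G(2) = 0.

0


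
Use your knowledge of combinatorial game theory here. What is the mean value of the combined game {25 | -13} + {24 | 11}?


G1 = {25 | -13}, G2 = {24 | 11}
Each is a switch {a | b} with numbers a > b; its mean value is (a + b)/2, and mean value is additive over game sums: m(G1 + G2) = m(G1) + m(G2).
Mean of G1 = (25 + (-13))/2 = 12/2 = 6
Mean of G2 = (24 + (11))/2 = 35/2 = 35/2
Mean of G1 + G2 = 6 + 35/2 = 47/2

47/2


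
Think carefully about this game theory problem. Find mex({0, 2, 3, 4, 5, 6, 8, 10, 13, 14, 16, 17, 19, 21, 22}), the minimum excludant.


Set = {0, 2, 3, 4, 5, 6, 8, 10, 13, 14, 16, 17, 19, 21, 22}
0 is in the set.
1 is NOT in the set. This is the mex.
mex = 1

1


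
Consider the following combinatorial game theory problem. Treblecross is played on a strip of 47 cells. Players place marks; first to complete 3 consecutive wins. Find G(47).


Treblecross: place X on empty cells; 3-in-a-row wins.
Playing within two cells of an existing X lets the opponent win at once, so sensible play treats the cells i-2..i+2 around each X as dead. The player left with no safe cell loses, so this is a normal-play take-away game on strips of safe cells.
Placing X at cell i (0-indexed) of a strip of k safe cells leaves independent strips of sizes max(0, i-2) and max(0, k-i-3). Hence G(k) = mex{ G(max(0,i-2)) XOR G(max(0,k-i-3)) : 0 <= i < k }, with G(0) = 0.
G(1): splits (0,0):0^0=0 -> mex({0}) = 1
G(2): splits (0,0):0^0=0 -> mex({0}) = 1
G(3): splits (0,0):0^0=0 -> mex({0}) = 1
G(4): splits (0,1):0^1=1 (0,0):0^0=0 -> mex({0, 1}) = 2
G(5): splits (0,2):0^1=1 (0,1):0^1=1 (0,0):0^0=0 -> mex({0, 1}) = 2
G(6) = mex({1}) = 0
G(7) = mex({0, 1, 2}) = 3
G(8) = mex({0, 1, 2}) = 3
G(9) = mex({0, 2}) = 1
G(10) = mex({0, 2, 3}) = 1
G(11) = mex({0, 3}) = 1
G(12) = mex({1, 3}) = 0
G(13) = mex({0, 1, 2, 3}) = 4
G(14) = mex({0, 1, 2}) = 3
G(15) = mex({0, 1, 2}) = 3
G(16) = mex({0, 1, 2, 4}) = 3
G(17) = mex({0, 1, 3, 4}) = 2
G(18) = mex({0, 1, 3, 4}) = 2
G(19) = mex({0, 1, 3, 5}) = 2
G(20) = mex({0, 1, 2, 3, 5}) = 4
G(21) = mex({0, 1, 2, 3, 5}) = 4
G(22) = mex({1, 2, 6}) = 0
G(23) = mex({0, 1, 2, 3, 4, 6}) = 5
G(24) = mex({0, 1, 2, 3, 4}) = 5
G(25) = mex({0, 1, 3, 4, 7}) = 2
G(26) = mex({0, 1, 3, 4, 5, 7}) = 2
G(27) = mex({0, 1, 3, 5}) = 2
G(28) = mex({0, 1, 2, 5}) = 3
G(29) = mex({0, 1, 2, 4, 5, 6}) = 3
G(30) = mex({1, 2, 4, 6}) = 0
G(31) = mex({0, 1, 2, 3, 4, 6}) = 5
G(32) = mex({1, 2, 3, 4, 7}) = 0
G(33) = mex({0, 3, 7}) = 1
G(34) = mex({0, 2, 3, 5, 7}) = 1
G(35) = mex({0, 2, 3, 5, 6}) = 1
G(36) = mex({0, 1, 2, 5, 6}) = 3
G(37) = mex({0, 1, 2, 4, 5, 6}) = 3
G(38) = mex({0, 1, 2, 4}) = 3
G(39) = mex({0, 1, 2, 3, 4, 7}) = 5
G(40) = mex({0, 1, 2, 3, 4, 5, 7}) = 6
G(41) = mex({0, 1, 2, 3, 5, 7}) = 4
G(42) = mex({0, 1, 2, 3, 5, 6, 7}) = 4
G(43) = mex({0, 2, 3, 5, 6}) = 1
G(44) = mex({1, 2, 3, 4, 5, 6}) = 0
G(45) = mex({0, 1, 2, 3, 4, 6, 7}) = 5
G(46) = mex({0, 1, 2, 3, 4, 7}) = 5
G(47) = mex({0, 1, 2, 3, 4, 5, 7}) = 6
Therefore G(47) = 6.

6


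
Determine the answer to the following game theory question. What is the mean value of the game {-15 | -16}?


Game = {-15 | -16}, a switch {a | b} with numbers a > b.
Its thermograph has left wall a - t and right wall b + t, which meet at t = (a - b)/2, where both equal (a + b)/2. So the mast (mean value) is at (a + b)/2.
Mean = (-15 + (-16))/2 = -31/2 = -31/2

-31/2


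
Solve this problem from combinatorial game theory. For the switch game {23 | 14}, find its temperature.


The game is {23 | 14}, a switch {a | b} with numbers a > b.
Cooling {a | b} by t gives {a - t | b + t}, which stops being hot when a - t = b + t, i.e. at t = (a - b)/2. So the temperature of a switch is (a - b)/2.
Temperature = (Left option - Right option) / 2
= (23 - (14)) / 2
= 9 / 2
= 9/2

9/2


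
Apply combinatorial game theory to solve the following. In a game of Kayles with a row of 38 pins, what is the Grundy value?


Kayles: a move removes 1 or 2 adjacent pins from a contiguous row.
Removing pins from a row of k leaves two independent rows (a, b) with a + b = k - 1 (one pin) or a + b = k - 2 (two pins); an end removal gives a = 0.
By Sprague-Grundy, G(k) = mex{ G(a) XOR G(b) } over all these splits. G(0) = 0.
G(1): splits (0,0):0^0=0 -> mex({0}) = 1
G(2): splits (0,1):0^1=1 (0,0):0^0=0 -> mex({0, 1}) = 2
G(3): splits (0,2):0^2=2 (1,1):1^1=0 (0,1):0^1=1 -> mex({0, 1, 2}) = 3
G(4): splits (0,3):0^3=3 (1,2):1^2=3 (0,2):0^2=2 (1,1):1^1=0 -> mex({0, 2, 3}) = 1
G(5): splits (0,4):0^1=1 (1,3):1^3=2 (2,2):2^2=0 (0,3):0^3=3 (1,2):1^2=3 -> mex({0, 1, 2, 3}) = 4
G(6) = mex({0, 1, 2, 4}) = 3
G(7) = mex({0, 1, 3, 4, 5}) = 2
G(8) = mex({0, 2, 3, 5, 6}) = 1
G(9) = mex({0, 1, 2, 3, 6, 7}) = 4
G(10) = mex({0, 1, 3, 4, 5, 7}) = 2
G(11) = mex({0, 1, 2, 3, 4, 5}) = 6
G(12) = mex({0, 1, 2, 3, 5, 6, 7}) = 4
G(13) = mex({0, 2, 3, 4, 6, 7}) = 1
G(14) = mex({0, 1, 4, 5, 6, 7}) = 2
G(15) = mex({0, 1, 2, 3, 4, 5, 6}) = 7
G(16) = mex({0, 2, 3, 5, 6, 7}) = 1
G(17) = mex({0, 1, 2, 3, 5, 6, 7}) = 4
G(18) = mex({0, 1, 2, 4, 5, 6}) = 3
G(19) = mex({0, 1, 3, 4, 5, 7}) = 2
G(20) = mex({0, 2, 3, 4, 5, 6, 7}) = 1
G(21) = mex({0, 1, 2, 3, 5, 6, 7}) = 4
G(22) = mex({0, 1, 2, 3, 4, 5, 7}) = 6
G(23) = mex({0, 1, 2, 3, 4, 5, 6}) = 7
G(24) = mex({0, 1, 2, 3, 5, 6, 7}) = 4
G(25) = mex({0, 2, 3, 4, 6, 7}) = 1
G(26) = mex({0, 1, 3, 4, 5, 6, 7}) = 2
G(27) = mex({0, 1, 2, 3, 4, 5, 6, 7}) = 8
G(28) = mex({0, 1, 2, 3, 4, 6, 7, 8}) = 5
G(29) = mex({0, 1, 2, 3, 5, 6, 7, 8, 9}) = 4
G(30) = mex({0, 1, 2, 3, 4, 5, 6, 9, 10}) = 7
G(31) = mex({0, 1, 3, 4, 5, 7, 10, 11}) = 2
G(32) = mex({0, 2, 3, 4, 5, 6, 7, 9, 11}) = 1
G(33) = mex({0, 1, 2, 3, 4, 5, 6, 7, 9, 12}) = 8
G(34) = mex({0, 1, 2, 3, 4, 5, 7, 8, 11, 12}) = 6
G(35) = mex({0, 1, 2, 3, 4, 5, 6, 8, 9, 10, 11}) = 7
G(36) = mex({0, 1, 2, 3, 5, 6, 7, 9, 10}) = 4
G(37) = mex({0, 2, 3, 4, 6, 7, 9, 10, 11, 12}) = 1
G(38) = mex({0, 1, 3, 4, 5, 6, 7, 9, 10, 11, 12}) = 2
Therefore G(38) = 2.

2


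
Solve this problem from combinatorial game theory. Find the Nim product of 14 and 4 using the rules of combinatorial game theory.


Nim multiplication is bilinear over XOR: (u XOR v) * w = (u*w) XOR (v*w).
So we split each operand into its bit components and XOR the pairwise Nim products.
14 = 2 + 4 + 8 (as XOR of powers of 2).
4 = 4 (as XOR of powers of 2).
Using the standard Nim-product table on single bits:
  2*2 = 3,   2*4 = 8,   2*8 = 12,
  4*4 = 6,   4*8 = 11,  8*8 = 13,
and  1*x = x (identity), k*l = l*k (commutative).
Pairwise Nim products:
  2 * 4 = 8
  4 * 4 = 6
  8 * 4 = 11
XOR them: 8 XOR 6 XOR 11 = 5.
Result: 14 * 4 = 5 (in Nim).

5


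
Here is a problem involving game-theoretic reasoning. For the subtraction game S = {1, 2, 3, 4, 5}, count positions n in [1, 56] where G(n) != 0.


Subtraction set S = {1, 2, 3, 4, 5}, so G(n) = n mod 6.
G(n) = 0 when n is a multiple of 6.
Multiples of 6 in [1, 56]: 9
N-positions (nonzero Grundy) = 56 - 9 = 47

47


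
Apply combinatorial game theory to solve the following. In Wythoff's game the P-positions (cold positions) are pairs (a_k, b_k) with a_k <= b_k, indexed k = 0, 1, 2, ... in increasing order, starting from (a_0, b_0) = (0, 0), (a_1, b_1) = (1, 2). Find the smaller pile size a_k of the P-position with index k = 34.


By Wythoff's theorem, a_k = floor(k * phi) and b_k = floor(k * phi^2) = a_k + k, where phi = (1 + sqrt(5))/2 is the golden ratio.
phi = (1 + sqrt(5))/2 = 1.618034
k = 34
k * phi = 34 * 1.618034 = 55.013156
a_34 = floor(k * phi) = 55

55


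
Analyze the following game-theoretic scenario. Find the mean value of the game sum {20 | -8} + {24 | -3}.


G1 = {20 | -8}, G2 = {24 | -3}
Each is a switch {a | b} with numbers a > b; its mean value is (a + b)/2, and mean value is additive over game sums: m(G1 + G2) = m(G1) + m(G2).
Mean of G1 = (20 + (-8))/2 = 12/2 = 6
Mean of G2 = (24 + (-3))/2 = 21/2 = 21/2
Mean of G1 + G2 = 6 + 21/2 = 33/2

33/2


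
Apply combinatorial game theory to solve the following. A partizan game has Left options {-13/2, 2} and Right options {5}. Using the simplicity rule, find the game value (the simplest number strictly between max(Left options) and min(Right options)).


Left options: {-13/2, 2}, max = 2
Right options: {5}, min = 5
All options are numbers and max(Left) < min(Right), so by the simplicity theorem the value is the simplest (earliest-born) number strictly between 2 and 5.
Integers 3 through 4 all lie strictly between 2 and 5.
Among integers, the simplest (lowest birthday = smallest |n|; 0 is born on day 0, +-n on day n) is 3.
No non-integer in the interval can be simpler: if x is a non-integer in the interval, then floor(x) or ceil(x) also lies in the interval (the interval contains an integer), and both are proper prefixes of x's sign expansion, i.e. born earlier. So the game value is 3.
Game value = 3

3


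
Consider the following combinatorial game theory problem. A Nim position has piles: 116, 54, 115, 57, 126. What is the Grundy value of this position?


We need the XOR (exclusive or) of all pile sizes.
After XOR-ing pile 1 (size 116): 0 XOR 116 = 116
After XOR-ing pile 2 (size 54): 116 XOR 54 = 66
After XOR-ing pile 3 (size 115): 66 XOR 115 = 49
After XOR-ing pile 4 (size 57): 49 XOR 57 = 8
After XOR-ing pile 5 (size 126): 8 XOR 126 = 118
The Nim-value of this position is 118.

118


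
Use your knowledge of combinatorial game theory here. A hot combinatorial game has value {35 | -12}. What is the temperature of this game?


The game is {35 | -12}, a switch {a | b} with numbers a > b.
Cooling {a | b} by t gives {a - t | b + t}, which stops being hot when a - t = b + t, i.e. at t = (a - b)/2. So the temperature of a switch is (a - b)/2.
Temperature = (Left option - Right option) / 2
= (35 - (-12)) / 2
= 47 / 2
= 47/2

47/2


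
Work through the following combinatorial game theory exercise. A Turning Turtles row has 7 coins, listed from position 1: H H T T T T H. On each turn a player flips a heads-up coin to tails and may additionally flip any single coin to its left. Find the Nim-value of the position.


Coins: H H T T T T H
Key fact: a single head at position k behaves exactly like a Nim heap of size k (turning it to T and optionally flipping a coin at j < k corresponds to moving the heap from k to j, or to 0), and heads combine as a disjunctive sum (two heads at the same place would cancel, matching j XOR j = 0). So the Nim-value is the XOR of the 1-indexed positions of the heads.
Face-up positions (1-indexed): [1, 2, 7]
XOR 0 with 1: 0 XOR 1 = 1
XOR 1 with 2: 1 XOR 2 = 3
XOR 3 with 7: 3 XOR 7 = 4
Nim-value = 4

4


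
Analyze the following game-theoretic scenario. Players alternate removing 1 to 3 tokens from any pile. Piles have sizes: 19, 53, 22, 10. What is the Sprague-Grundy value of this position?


Subtraction set: {1, 2, 3}
For this subtraction set, G(n) = n mod 4 (period = max + 1 = 4).
Pile 1 (size 19): G(19) = 19 mod 4 = 3
Pile 2 (size 53): G(53) = 53 mod 4 = 1
Pile 3 (size 22): G(22) = 22 mod 4 = 2
Pile 4 (size 10): G(10) = 10 mod 4 = 2
Total Grundy value = XOR of all: 3 XOR 1 XOR 2 XOR 2 = 2

2


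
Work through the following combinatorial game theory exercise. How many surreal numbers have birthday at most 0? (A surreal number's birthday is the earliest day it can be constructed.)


Day 0: {|} = 0 is born. Count = 1.
Day n: the number of surreal numbers born by day n is 2^(n+1) - 1.
By day 0: 2^1 - 1 = 1
By day 0: 1 surreal numbers.

1


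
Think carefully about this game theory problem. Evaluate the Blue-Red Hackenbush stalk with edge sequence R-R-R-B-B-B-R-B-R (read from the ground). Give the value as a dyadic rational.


Edges (from ground): R-R-R-B-B-B-R-B-R
By Berlekamp's sign-expansion rule, a Blue-Red Hackenbush stalk has the value of the surreal number whose sign sequence is the edge sequence with B -> + and R -> -.
Sign sequence: ---+++-+-
Trace the sign expansion in the surreal number tree, starting from 0:
Edge 1: R (sign -) -> bounds (-inf, 0), value = -1
Edge 2: R (sign -) -> bounds (-inf, -1), value = -2
Edge 3: R (sign -) -> bounds (-inf, -2), value = -3
Edge 4: B (sign +) -> bounds (-3, -2), value = -5/2
Edge 5: B (sign +) -> bounds (-5/2, -2), value = -9/4
Edge 6: B (sign +) -> bounds (-9/4, -2), value = -17/8
Edge 7: R (sign -) -> bounds (-9/4, -17/8), value = -35/16
Edge 8: B (sign +) -> bounds (-35/16, -17/8), value = -69/32
Edge 9: R (sign -) -> bounds (-35/16, -69/32), value = -139/64
Game value = -139/64

-139/64


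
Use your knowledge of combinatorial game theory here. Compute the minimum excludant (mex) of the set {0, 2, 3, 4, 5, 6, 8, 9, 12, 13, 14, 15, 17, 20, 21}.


Set = {0, 2, 3, 4, 5, 6, 8, 9, 12, 13, 14, 15, 17, 20, 21}
0 is in the set.
1 is NOT in the set. This is the mex.
mex = 1

1


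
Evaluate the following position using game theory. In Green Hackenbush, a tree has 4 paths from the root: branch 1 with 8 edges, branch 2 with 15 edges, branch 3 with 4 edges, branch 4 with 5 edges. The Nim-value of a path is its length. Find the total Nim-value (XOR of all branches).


The tree has 4 branches from the ground vertex.
In Green Hackenbush, the Nim-value of a simple path of length k is k.
Branch 1: length 8, Nim-value = 8
Branch 2: length 15, Nim-value = 15
Branch 3: length 4, Nim-value = 4
Branch 4: length 5, Nim-value = 5
Total Nim-value = XOR of all branch values:
0 XOR 8 = 8
8 XOR 15 = 7
7 XOR 4 = 3
3 XOR 5 = 6
Nim-value of the tree = 6

6


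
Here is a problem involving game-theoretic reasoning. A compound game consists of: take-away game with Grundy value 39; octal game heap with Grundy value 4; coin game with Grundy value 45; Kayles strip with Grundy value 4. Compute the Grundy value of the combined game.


By the Sprague-Grundy theorem, the Grundy value of a sum of games is the XOR of individual Grundy values.
take-away game: Grundy value = 39. Running XOR: 0 XOR 39 = 39
octal game heap: Grundy value = 4. Running XOR: 39 XOR 4 = 35
coin game: Grundy value = 45. Running XOR: 35 XOR 45 = 14
Kayles strip: Grundy value = 4. Running XOR: 14 XOR 4 = 10
The combined Grundy value is 10.

10


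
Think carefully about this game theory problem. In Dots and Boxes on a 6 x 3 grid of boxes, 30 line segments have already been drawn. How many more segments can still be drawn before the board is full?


Grid: 6 x 3 boxes, i.e. 7 rows and 4 columns of dots.
Horizontal edges: (rows + 1) * cols = 7 * 3 = 21
Vertical edges: rows * (cols + 1) = 6 * 4 = 24
Total edges: 21 + 24 = 45
Edges drawn: 30
Remaining: 45 - 30 = 15

15


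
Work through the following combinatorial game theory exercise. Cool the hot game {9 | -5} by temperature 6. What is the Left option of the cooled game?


Original game: {9 | -5} (a switch {a | b} with a > b).
Cooling by t (for t below the temperature (a - b)/2 = 7) taxes each move by t: {a | b} cooled by t is {a - t | b + t}.
Cooling amount: t = 6
Cooled Left option: 9 - 6 = 3
Cooled Right option: -5 + 6 = 1
Cooled game: {3 | 1}
Left option = 3

3


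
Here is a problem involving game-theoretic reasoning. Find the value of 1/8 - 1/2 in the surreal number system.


x = 1/8, y = 1/2
Converting to common denominator: 8
x = 1/8, y = 4/8
x - y = 1/8 - 1/2 = -3/8

-3/8


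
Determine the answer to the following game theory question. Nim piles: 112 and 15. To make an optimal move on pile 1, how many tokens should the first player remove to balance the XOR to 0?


Piles: 112 and 15
Current XOR: 112 XOR 15 = 127 (non-zero, so this is an N-position).
To make the XOR zero, we need to find a move that balances the piles.
For pile 1 (size 112): target = 112 XOR 127 = 15
We reduce pile 1 from 112 to 15.
Tokens removed: 112 - 15 = 97
Verification: 15 XOR 15 = 0

97


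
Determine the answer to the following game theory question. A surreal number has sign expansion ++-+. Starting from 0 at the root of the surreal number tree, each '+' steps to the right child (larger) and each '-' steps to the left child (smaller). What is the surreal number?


Sign expansion: ++-+
Rule: track bounds (lo, hi), initially (-inf, +inf). On '+', the current value becomes lo and we move to the simplest number in (value, hi): value + 1 if hi = +inf, otherwise the midpoint (value + hi)/2. On '-', the current value becomes hi and we move to value - 1 if lo = -inf, otherwise the midpoint (lo + value)/2.
Start at 0.
Step 1: sign = +, move right. Bounds: (0, +inf). Value = 1
Step 2: sign = +, move right. Bounds: (1, +inf). Value = 2
Step 3: sign = -, move left. Bounds: (1, 2). Value = 3/2
Step 4: sign = +, move right. Bounds: (3/2, 2). Value = 7/4
The surreal number with sign expansion ++-+ is 7/4.

7/4


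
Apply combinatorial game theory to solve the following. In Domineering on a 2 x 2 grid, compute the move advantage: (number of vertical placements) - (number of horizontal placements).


Board is 2 x 2 (rows x cols).
Left (vertical) placements: (rows-1) * cols = 1 * 2 = 2
Right (horizontal) placements: rows * (cols-1) = 2 * 1 = 2
Advantage = Left - Right = 2 - 2 = 0

0


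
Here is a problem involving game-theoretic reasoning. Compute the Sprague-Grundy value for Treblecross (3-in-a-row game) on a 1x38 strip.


Treblecross: place X on empty cells; 3-in-a-row wins.
Playing within two cells of an existing X lets the opponent win at once, so sensible play treats the cells i-2..i+2 around each X as dead. The player left with no safe cell loses, so this is a normal-play take-away game on strips of safe cells.
Placing X at cell i (0-indexed) of a strip of k safe cells leaves independent strips of sizes max(0, i-2) and max(0, k-i-3). Hence G(k) = mex{ G(max(0,i-2)) XOR G(max(0,k-i-3)) : 0 <= i < k }, with G(0) = 0.
G(1): splits (0,0):0^0=0 -> mex({0}) = 1
G(2): splits (0,0):0^0=0 -> mex({0}) = 1
G(3): splits (0,0):0^0=0 -> mex({0}) = 1
G(4): splits (0,1):0^1=1 (0,0):0^0=0 -> mex({0, 1}) = 2
G(5): splits (0,2):0^1=1 (0,1):0^1=1 (0,0):0^0=0 -> mex({0, 1}) = 2
G(6) = mex({1}) = 0
G(7) = mex({0, 1, 2}) = 3
G(8) = mex({0, 1, 2}) = 3
G(9) = mex({0, 2}) = 1
G(10) = mex({0, 2, 3}) = 1
G(11) = mex({0, 3}) = 1
G(12) = mex({1, 3}) = 0
G(13) = mex({0, 1, 2, 3}) = 4
G(14) = mex({0, 1, 2}) = 3
G(15) = mex({0, 1, 2}) = 3
G(16) = mex({0, 1, 2, 4}) = 3
G(17) = mex({0, 1, 3, 4}) = 2
G(18) = mex({0, 1, 3, 4}) = 2
G(19) = mex({0, 1, 3, 5}) = 2
G(20) = mex({0, 1, 2, 3, 5}) = 4
G(21) = mex({0, 1, 2, 3, 5}) = 4
G(22) = mex({1, 2, 6}) = 0
G(23) = mex({0, 1, 2, 3, 4, 6}) = 5
G(24) = mex({0, 1, 2, 3, 4}) = 5
G(25) = mex({0, 1, 3, 4, 7}) = 2
G(26) = mex({0, 1, 3, 4, 5, 7}) = 2
G(27) = mex({0, 1, 3, 5}) = 2
G(28) = mex({0, 1, 2, 5}) = 3
G(29) = mex({0, 1, 2, 4, 5, 6}) = 3
G(30) = mex({1, 2, 4, 6}) = 0
G(31) = mex({0, 1, 2, 3, 4, 6}) = 5
G(32) = mex({1, 2, 3, 4, 7}) = 0
G(33) = mex({0, 3, 7}) = 1
G(34) = mex({0, 2, 3, 5, 7}) = 1
G(35) = mex({0, 2, 3, 5, 6}) = 1
G(36) = mex({0, 1, 2, 5, 6}) = 3
G(37) = mex({0, 1, 2, 4, 5, 6}) = 3
G(38) = mex({0, 1, 2, 4}) = 3
Therefore G(38) = 3.

3


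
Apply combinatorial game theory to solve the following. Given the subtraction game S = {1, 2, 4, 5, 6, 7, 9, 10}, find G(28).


The subtraction set is S = {1, 2, 4, 5, 6, 7, 9, 10}.
G(k) = mex{ G(k - s) : s in S, s <= k }. We compute iteratively: G(0) = 0.
G(1) = mex({0}) = 1
G(2) = mex({0, 1}) = 2
G(3) = mex({1, 2}) = 0
G(4) = mex({0, 2}) = 1
G(5) = mex({0, 1}) = 2
G(6) = mex({0, 1, 2}) = 3
G(7) = mex({0, 1, 2, 3}) = 4
G(8) = mex({0, 1, 2, 3, 4}) = 5
G(9) = mex({0, 1, 2, 4, 5}) = 3
G(10) = mex({0, 1, 2, 3, 5}) = 4
G(11) = mex({1, 2, 3, 4}) = 0
G(12) = mex({0, 2, 3, 4, 5}) = 1
G(13) = mex({0, 1, 3, 4, 5}) = 2
G(14) = mex({1, 2, 3, 4, 5}) = 0
G(15) = mex({0, 2, 3, 4, 5}) = 1
G(16) = mex({0, 1, 3, 4}) = 2
G(17) = mex({0, 1, 2, 4, 5}) = 3
G(18) = mex({0, 1, 2, 3, 5}) = 4
G(19) = mex({0, 1, 2, 3, 4}) = 5
G(20) = mex({0, 1, 2, 4, 5}) = 3
Observe that G(11)..G(20) = 0, 1, 2, 0, 1, 2, 3, 4, 5, 3 repeats G(0)..G(9) = 0, 1, 2, 0, 1, 2, 3, 4, 5, 3.
For k >= max(S) = 10, G(k) is determined by the previous 10 values G(k-10)..G(k-1); a window of 10 consecutive values has recurred shifted by 11, so by induction G(k + 11) = G(k) for all k >= 0: the sequence is periodic from the start with period 11.
One period: G(0..10) = 0, 1, 2, 0, 1, 2, 3, 4, 5, 3, 4.
28 mod 11 = 6, so G(28) = G(6) = 3.

3


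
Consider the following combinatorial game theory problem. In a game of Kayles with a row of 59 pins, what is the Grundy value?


Kayles: a move removes 1 or 2 adjacent pins from a contiguous row.
Removing pins from a row of k leaves two independent rows (a, b) with a + b = k - 1 (one pin) or a + b = k - 2 (two pins); an end removal gives a = 0.
By Sprague-Grundy, G(k) = mex{ G(a) XOR G(b) } over all these splits. G(0) = 0.
G(1): splits (0,0):0^0=0 -> mex({0}) = 1
G(2): splits (0,1):0^1=1 (0,0):0^0=0 -> mex({0, 1}) = 2
G(3): splits (0,2):0^2=2 (1,1):1^1=0 (0,1):0^1=1 -> mex({0, 1, 2}) = 3
G(4): splits (0,3):0^3=3 (1,2):1^2=3 (0,2):0^2=2 (1,1):1^1=0 -> mex({0, 2, 3}) = 1
G(5): splits (0,4):0^1=1 (1,3):1^3=2 (2,2):2^2=0 (0,3):0^3=3 (1,2):1^2=3 -> mex({0, 1, 2, 3}) = 4
G(6) = mex({0, 1, 2, 4}) = 3
G(7) = mex({0, 1, 3, 4, 5}) = 2
G(8) = mex({0, 2, 3, 5, 6}) = 1
G(9) = mex({0, 1, 2, 3, 6, 7}) = 4
G(10) = mex({0, 1, 3, 4, 5, 7}) = 2
G(11) = mex({0, 1, 2, 3, 4, 5}) = 6
G(12) = mex({0, 1, 2, 3, 5, 6, 7}) = 4
G(13) = mex({0, 2, 3, 4, 6, 7}) = 1
G(14) = mex({0, 1, 4, 5, 6, 7}) = 2
G(15) = mex({0, 1, 2, 3, 4, 5, 6}) = 7
G(16) = mex({0, 2, 3, 5, 6, 7}) = 1
G(17) = mex({0, 1, 2, 3, 5, 6, 7}) = 4
G(18) = mex({0, 1, 2, 4, 5, 6}) = 3
G(19) = mex({0, 1, 3, 4, 5, 7}) = 2
G(20) = mex({0, 2, 3, 4, 5, 6, 7}) = 1
G(21) = mex({0, 1, 2, 3, 5, 6, 7}) = 4
G(22) = mex({0, 1, 2, 3, 4, 5, 7}) = 6
G(23) = mex({0, 1, 2, 3, 4, 5, 6}) = 7
G(24) = mex({0, 1, 2, 3, 5, 6, 7}) = 4
G(25) = mex({0, 2, 3, 4, 6, 7}) = 1
G(26) = mex({0, 1, 3, 4, 5, 6, 7}) = 2
G(27) = mex({0, 1, 2, 3, 4, 5, 6, 7}) = 8
G(28) = mex({0, 1, 2, 3, 4, 6, 7, 8}) = 5
G(29) = mex({0, 1, 2, 3, 5, 6, 7, 8, 9}) = 4
G(30) = mex({0, 1, 2, 3, 4, 5, 6, 9, 10}) = 7
G(31) = mex({0, 1, 3, 4, 5, 7, 10, 11}) = 2
G(32) = mex({0, 2, 3, 4, 5, 6, 7, 9, 11}) = 1
G(33) = mex({0, 1, 2, 3, 4, 5, 6, 7, 9, 12}) = 8
G(34) = mex({0, 1, 2, 3, 4, 5, 7, 8, 11, 12}) = 6
G(35) = mex({0, 1, 2, 3, 4, 5, 6, 8, 9, 10, 11}) = 7
G(36) = mex({0, 1, 2, 3, 5, 6, 7, 9, 10}) = 4
G(37) = mex({0, 2, 3, 4, 6, 7, 9, 10, 11, 12}) = 1
G(38) = mex({0, 1, 3, 4, 5, 6, 7, 9, 10, 11, 12}) = 2
G(39) = mex({0, 1, 2, 4, 5, 6, 7, 9, 10, 12, 14}) = 3
G(40) = mex({0, 2, 3, 4, 6, 7, 11, 12, 14}) = 1
G(41) = mex({0, 1, 2, 3, 5, 6, 7, 9, 10, 11, 12}) = 4
G(42) = mex({0, 1, 2, 3, 4, 5, 6, 9, 10}) = 7
G(43) = mex({0, 1, 3, 4, 5, 7, 9, 10, 12, 15}) = 2
G(44) = mex({0, 2, 3, 4, 5, 6, 7, 9, 10, 12, 15}) = 1
G(45) = mex({0, 1, 2, 3, 4, 5, 6, 7, 9, 10, 12, 14}) = 8
G(46) = mex({0, 1, 3, 4, 5, 7, 8, 11, 12, 14}) = 2
G(47) = mex({0, 1, 2, 3, 4, 5, 6, 8, 9, 10, 11, 12}) = 7
G(48) = mex({0, 1, 2, 3, 5, 6, 7, 9, 10}) = 4
G(49) = mex({0, 2, 3, 4, 6, 7, 9, 10, 11, 12, 15}) = 1
G(50) = mex({0, 1, 4, 5, 6, 7, 9, 11, 12, 14, 15}) = 2
G(51) = mex({0, 1, 2, 3, 4, 5, 6, 7, 9, 12, 14, 15}) = 8
G(52) = mex({0, 2, 3, 4, 5, 6, 7, 8, 11, 12, 15}) = 1
G(53) = mex({0, 1, 2, 3, 5, 6, 7, 8, 9, 10, 11, 12}) = 4
G(54) = mex({0, 1, 2, 3, 4, 5, 6, 9, 10}) = 7
G(55) = mex({0, 1, 3, 4, 5, 7, 9, 10, 11, 12}) = 2
G(56) = mex({0, 2, 3, 4, 5, 6, 7, 9, 10, 11, 12, 13, 14}) = 1
G(57) = mex({0, 1, 2, 3, 5, 6, 7, 9, 10, 12, 13, 14, 15}) = 4
G(58) = mex({0, 1, 3, 4, 5, 7, 11, 12, 14, 15}) = 2
G(59) = mex({0, 1, 2, 3, 4, 5, 6, 9, 10, 11, 12, 15}) = 7
Therefore G(59) = 7.

7


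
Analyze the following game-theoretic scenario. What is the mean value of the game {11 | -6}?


Game = {11 | -6}, a switch {a | b} with numbers a > b.
Its thermograph has left wall a - t and right wall b + t, which meet at t = (a - b)/2, where both equal (a + b)/2. So the mast (mean value) is at (a + b)/2.
Mean = (11 + (-6))/2 = 5/2 = 5/2

5/2


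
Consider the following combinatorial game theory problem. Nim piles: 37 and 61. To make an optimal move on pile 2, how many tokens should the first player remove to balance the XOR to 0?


Piles: 37 and 61
Current XOR: 37 XOR 61 = 24 (non-zero, so this is an N-position).
To make the XOR zero, we need to find a move that balances the piles.
For pile 2 (size 61): target = 61 XOR 24 = 37
We reduce pile 2 from 61 to 37.
Tokens removed: 61 - 37 = 24
Verification: 37 XOR 37 = 0

24


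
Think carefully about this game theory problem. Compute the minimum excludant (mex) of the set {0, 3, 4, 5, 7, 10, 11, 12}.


Set = {0, 3, 4, 5, 7, 10, 11, 12}
0 is in the set.
1 is NOT in the set. This is the mex.
mex = 1

1


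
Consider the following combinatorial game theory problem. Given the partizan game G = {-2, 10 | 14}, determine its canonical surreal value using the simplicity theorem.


Left options: {-2, 10}, max = 10
Right options: {14}, min = 14
All options are numbers and max(Left) < min(Right), so by the simplicity theorem the value is the simplest (earliest-born) number strictly between 10 and 14.
Integers 11 through 13 all lie strictly between 10 and 14.
Among integers, the simplest (lowest birthday = smallest |n|; 0 is born on day 0, +-n on day n) is 11.
No non-integer in the interval can be simpler: if x is a non-integer in the interval, then floor(x) or ceil(x) also lies in the interval (the interval contains an integer), and both are proper prefixes of x's sign expansion, i.e. born earlier. So the game value is 11.
Game value = 11

11


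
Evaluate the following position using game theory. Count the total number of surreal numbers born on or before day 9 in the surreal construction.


Day 0: {|} = 0 is born. Count = 1.
Day n: the number of surreal numbers born by day n is 2^(n+1) - 1.
By day 0: 2^1 - 1 = 1
By day 1: 2^2 - 1 = 3
By day 2: 2^3 - 1 = 7
By day 3: 2^4 - 1 = 15
By day 4: 2^5 - 1 = 31
By day 5: 2^6 - 1 = 63
By day 6: 2^7 - 1 = 127
By day 7: 2^8 - 1 = 255
By day 8: 2^9 - 1 = 511
By day 9: 2^10 - 1 = 1023
By day 9: 1023 surreal numbers.

1023


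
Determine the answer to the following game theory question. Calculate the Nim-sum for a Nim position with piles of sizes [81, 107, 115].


We need the XOR (exclusive or) of all pile sizes.
After XOR-ing pile 1 (size 81): 0 XOR 81 = 81
After XOR-ing pile 2 (size 107): 81 XOR 107 = 58
After XOR-ing pile 3 (size 115): 58 XOR 115 = 73
The Nim-value of this position is 73.

73


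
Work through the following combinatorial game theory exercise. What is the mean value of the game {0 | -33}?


Game = {0 | -33}, a switch {a | b} with numbers a > b.
Its thermograph has left wall a - t and right wall b + t, which meet at t = (a - b)/2, where both equal (a + b)/2. So the mast (mean value) is at (a + b)/2.
Mean = (0 + (-33))/2 = -33/2 = -33/2

-33/2


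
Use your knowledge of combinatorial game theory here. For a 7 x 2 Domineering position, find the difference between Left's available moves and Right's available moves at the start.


Board is 7 x 2 (rows x cols).
Left (vertical) placements: (rows-1) * cols = 6 * 2 = 12
Right (horizontal) placements: rows * (cols-1) = 7 * 1 = 7
Advantage = Left - Right = 12 - 7 = 5

5


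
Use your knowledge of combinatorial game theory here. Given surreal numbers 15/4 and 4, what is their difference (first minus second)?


x = 15/4, y = 4
Converting to common denominator: 4
x = 15/4, y = 16/4
x - y = 15/4 - 4 = -1/4

-1/4


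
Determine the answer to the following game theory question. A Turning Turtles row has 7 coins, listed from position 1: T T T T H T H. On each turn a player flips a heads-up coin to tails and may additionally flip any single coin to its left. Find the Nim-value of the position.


Coins: T T T T H T H
Key fact: a single head at position k behaves exactly like a Nim heap of size k (turning it to T and optionally flipping a coin at j < k corresponds to moving the heap from k to j, or to 0), and heads combine as a disjunctive sum (two heads at the same place would cancel, matching j XOR j = 0). So the Nim-value is the XOR of the 1-indexed positions of the heads.
Face-up positions (1-indexed): [5, 7]
XOR 0 with 5: 0 XOR 5 = 5
XOR 5 with 7: 5 XOR 7 = 2
Nim-value = 2

2


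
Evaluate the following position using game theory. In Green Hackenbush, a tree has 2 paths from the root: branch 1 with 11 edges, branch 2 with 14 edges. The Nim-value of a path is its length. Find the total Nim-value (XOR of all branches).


The tree has 2 branches from the ground vertex.
In Green Hackenbush, the Nim-value of a simple path of length k is k.
Branch 1: length 11, Nim-value = 11
Branch 2: length 14, Nim-value = 14
Total Nim-value = XOR of all branch values:
0 XOR 11 = 11
11 XOR 14 = 5
Nim-value of the tree = 5

5


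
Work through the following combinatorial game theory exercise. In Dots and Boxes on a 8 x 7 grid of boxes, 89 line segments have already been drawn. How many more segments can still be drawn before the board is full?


Grid: 8 x 7 boxes, i.e. 9 rows and 8 columns of dots.
Horizontal edges: (rows + 1) * cols = 9 * 7 = 63
Vertical edges: rows * (cols + 1) = 8 * 8 = 64
Total edges: 63 + 64 = 127
Edges drawn: 89
Remaining: 127 - 89 = 38

38


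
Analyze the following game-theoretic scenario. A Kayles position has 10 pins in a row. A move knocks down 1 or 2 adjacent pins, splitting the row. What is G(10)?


Kayles: a move removes 1 or 2 adjacent pins from a contiguous row.
Removing pins from a row of k leaves two independent rows (a, b) with a + b = k - 1 (one pin) or a + b = k - 2 (two pins); an end removal gives a = 0.
By Sprague-Grundy, G(k) = mex{ G(a) XOR G(b) } over all these splits. G(0) = 0.
G(1): splits (0,0):0^0=0 -> mex({0}) = 1
G(2): splits (0,1):0^1=1 (0,0):0^0=0 -> mex({0, 1}) = 2
G(3): splits (0,2):0^2=2 (1,1):1^1=0 (0,1):0^1=1 -> mex({0, 1, 2}) = 3
G(4): splits (0,3):0^3=3 (1,2):1^2=3 (0,2):0^2=2 (1,1):1^1=0 -> mex({0, 2, 3}) = 1
G(5): splits (0,4):0^1=1 (1,3):1^3=2 (2,2):2^2=0 (0,3):0^3=3 (1,2):1^2=3 -> mex({0, 1, 2, 3}) = 4
G(6) = mex({0, 1, 2, 4}) = 3
G(7) = mex({0, 1, 3, 4, 5}) = 2
G(8) = mex({0, 2, 3, 5, 6}) = 1
G(9) = mex({0, 1, 2, 3, 6, 7}) = 4
G(10) = mex({0, 1, 3, 4, 5, 7}) = 2
Therefore G(10) = 2.

2


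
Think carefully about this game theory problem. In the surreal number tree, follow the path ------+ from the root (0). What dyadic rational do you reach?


Sign expansion: ------+
Rule: track bounds (lo, hi), initially (-inf, +inf). On '+', the current value becomes lo and we move to the simplest number in (value, hi): value + 1 if hi = +inf, otherwise the midpoint (value + hi)/2. On '-', the current value becomes hi and we move to value - 1 if lo = -inf, otherwise the midpoint (lo + value)/2.
Start at 0.
Step 1: sign = -, move left. Bounds: (-inf, 0). Value = -1
Step 2: sign = -, move left. Bounds: (-inf, -1). Value = -2
Step 3: sign = -, move left. Bounds: (-inf, -2). Value = -3
Step 4: sign = -, move left. Bounds: (-inf, -3). Value = -4
Step 5: sign = -, move left. Bounds: (-inf, -4). Value = -5
Step 6: sign = -, move left. Bounds: (-inf, -5). Value = -6
Step 7: sign = +, move right. Bounds: (-6, -5). Value = -11/2
The surreal number with sign expansion ------+ is -11/2.

-11/2


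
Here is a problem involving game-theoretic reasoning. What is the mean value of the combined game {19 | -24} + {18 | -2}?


G1 = {19 | -24}, G2 = {18 | -2}
Each is a switch {a | b} with numbers a > b; its mean value is (a + b)/2, and mean value is additive over game sums: m(G1 + G2) = m(G1) + m(G2).
Mean of G1 = (19 + (-24))/2 = -5/2 = -5/2
Mean of G2 = (18 + (-2))/2 = 16/2 = 8
Mean of G1 + G2 = -5/2 + 8 = 11/2

11/2


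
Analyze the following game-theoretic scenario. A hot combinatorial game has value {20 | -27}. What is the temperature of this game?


The game is {20 | -27}, a switch {a | b} with numbers a > b.
Cooling {a | b} by t gives {a - t | b + t}, which stops being hot when a - t = b + t, i.e. at t = (a - b)/2. So the temperature of a switch is (a - b)/2.
Temperature = (Left option - Right option) / 2
= (20 - (-27)) / 2
= 47 / 2
= 47/2

47/2


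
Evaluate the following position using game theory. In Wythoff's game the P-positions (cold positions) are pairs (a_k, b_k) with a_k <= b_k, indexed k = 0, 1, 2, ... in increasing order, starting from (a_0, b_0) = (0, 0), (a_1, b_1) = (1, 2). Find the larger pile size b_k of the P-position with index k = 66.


By Wythoff's theorem, a_k = floor(k * phi) and b_k = floor(k * phi^2) = a_k + k, where phi = (1 + sqrt(5))/2 is the golden ratio.
phi = (1 + sqrt(5))/2 = 1.618034
phi^2 = phi + 1 = 2.618034
k = 66
k * phi^2 = 66 * 2.618034 = 172.790243
b_66 = floor(k * phi^2) = 172 (check: a_66 + k = 106 + 66 = 172)

172


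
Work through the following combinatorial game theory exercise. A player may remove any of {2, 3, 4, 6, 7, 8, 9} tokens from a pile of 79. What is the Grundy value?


The subtraction set is S = {2, 3, 4, 6, 7, 8, 9}.
G(k) = mex{ G(k - s) : s in S, s <= k }. We compute iteratively: G(0) = 0.
G(1) = mex({}) = 0
G(2) = mex({0}) = 1
G(3) = mex({0}) = 1
G(4) = mex({0, 1}) = 2
G(5) = mex({0, 1}) = 2
G(6) = mex({0, 1, 2}) = 3
G(7) = mex({0, 1, 2}) = 3
G(8) = mex({0, 1, 2, 3}) = 4
G(9) = mex({0, 1, 2, 3}) = 4
G(10) = mex({0, 1, 2, 3, 4}) = 5
G(11) = mex({1, 2, 3, 4}) = 0
G(12) = mex({1, 2, 3, 4, 5}) = 0
G(13) = mex({0, 2, 3, 4, 5}) = 1
G(14) = mex({0, 2, 3, 4, 5}) = 1
G(15) = mex({0, 1, 3, 4}) = 2
G(16) = mex({0, 1, 3, 4, 5}) = 2
G(17) = mex({0, 1, 2, 4, 5}) = 3
G(18) = mex({0, 1, 2, 4, 5}) = 3
G(19) = mex({0, 1, 2, 3, 5}) = 4
Observe that G(11)..G(19) = 0, 0, 1, 1, 2, 2, 3, 3, 4 repeats G(0)..G(8) = 0, 0, 1, 1, 2, 2, 3, 3, 4.
For k >= max(S) = 9, G(k) is determined by the previous 9 values G(k-9)..G(k-1); a window of 9 consecutive values has recurred shifted by 11, so by induction G(k + 11) = G(k) for all k >= 0: the sequence is periodic from the start with period 11.
One period: G(0..10) = 0, 0, 1, 1, 2, 2, 3, 3, 4, 4, 5.
79 mod 11 = 2, so G(79) = G(2) = 1.

1
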